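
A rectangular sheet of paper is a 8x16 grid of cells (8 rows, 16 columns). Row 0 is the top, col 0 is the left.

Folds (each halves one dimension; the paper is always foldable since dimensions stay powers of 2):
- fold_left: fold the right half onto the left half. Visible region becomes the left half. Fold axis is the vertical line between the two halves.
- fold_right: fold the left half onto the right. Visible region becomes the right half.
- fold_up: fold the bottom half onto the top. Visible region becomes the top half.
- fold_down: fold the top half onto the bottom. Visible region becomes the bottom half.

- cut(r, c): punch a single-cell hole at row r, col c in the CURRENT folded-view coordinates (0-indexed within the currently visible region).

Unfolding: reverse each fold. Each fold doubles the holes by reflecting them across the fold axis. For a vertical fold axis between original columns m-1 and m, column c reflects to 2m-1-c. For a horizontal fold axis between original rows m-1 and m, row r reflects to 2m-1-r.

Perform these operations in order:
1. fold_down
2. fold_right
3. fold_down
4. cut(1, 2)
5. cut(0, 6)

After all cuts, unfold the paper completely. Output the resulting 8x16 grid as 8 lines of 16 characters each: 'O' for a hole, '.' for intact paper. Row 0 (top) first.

Answer: .....O....O.....
.O............O.
.O............O.
.....O....O.....
.....O....O.....
.O............O.
.O............O.
.....O....O.....

Derivation:
Op 1 fold_down: fold axis h@4; visible region now rows[4,8) x cols[0,16) = 4x16
Op 2 fold_right: fold axis v@8; visible region now rows[4,8) x cols[8,16) = 4x8
Op 3 fold_down: fold axis h@6; visible region now rows[6,8) x cols[8,16) = 2x8
Op 4 cut(1, 2): punch at orig (7,10); cuts so far [(7, 10)]; region rows[6,8) x cols[8,16) = 2x8
Op 5 cut(0, 6): punch at orig (6,14); cuts so far [(6, 14), (7, 10)]; region rows[6,8) x cols[8,16) = 2x8
Unfold 1 (reflect across h@6): 4 holes -> [(4, 10), (5, 14), (6, 14), (7, 10)]
Unfold 2 (reflect across v@8): 8 holes -> [(4, 5), (4, 10), (5, 1), (5, 14), (6, 1), (6, 14), (7, 5), (7, 10)]
Unfold 3 (reflect across h@4): 16 holes -> [(0, 5), (0, 10), (1, 1), (1, 14), (2, 1), (2, 14), (3, 5), (3, 10), (4, 5), (4, 10), (5, 1), (5, 14), (6, 1), (6, 14), (7, 5), (7, 10)]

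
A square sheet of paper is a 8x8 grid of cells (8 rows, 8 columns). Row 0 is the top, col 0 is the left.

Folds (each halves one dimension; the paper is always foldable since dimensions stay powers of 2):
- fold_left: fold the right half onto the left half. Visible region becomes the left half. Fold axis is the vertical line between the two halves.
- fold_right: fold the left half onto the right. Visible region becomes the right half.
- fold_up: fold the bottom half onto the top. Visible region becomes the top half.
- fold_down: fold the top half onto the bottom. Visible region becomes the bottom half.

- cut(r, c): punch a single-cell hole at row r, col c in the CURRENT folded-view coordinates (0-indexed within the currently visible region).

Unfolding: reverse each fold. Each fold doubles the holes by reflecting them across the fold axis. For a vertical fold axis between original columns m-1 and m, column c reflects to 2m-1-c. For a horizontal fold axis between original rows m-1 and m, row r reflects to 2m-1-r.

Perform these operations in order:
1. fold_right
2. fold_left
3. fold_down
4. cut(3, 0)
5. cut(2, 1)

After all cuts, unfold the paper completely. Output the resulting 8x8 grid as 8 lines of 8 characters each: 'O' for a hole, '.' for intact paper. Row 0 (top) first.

Answer: O..OO..O
.OO..OO.
........
........
........
........
.OO..OO.
O..OO..O

Derivation:
Op 1 fold_right: fold axis v@4; visible region now rows[0,8) x cols[4,8) = 8x4
Op 2 fold_left: fold axis v@6; visible region now rows[0,8) x cols[4,6) = 8x2
Op 3 fold_down: fold axis h@4; visible region now rows[4,8) x cols[4,6) = 4x2
Op 4 cut(3, 0): punch at orig (7,4); cuts so far [(7, 4)]; region rows[4,8) x cols[4,6) = 4x2
Op 5 cut(2, 1): punch at orig (6,5); cuts so far [(6, 5), (7, 4)]; region rows[4,8) x cols[4,6) = 4x2
Unfold 1 (reflect across h@4): 4 holes -> [(0, 4), (1, 5), (6, 5), (7, 4)]
Unfold 2 (reflect across v@6): 8 holes -> [(0, 4), (0, 7), (1, 5), (1, 6), (6, 5), (6, 6), (7, 4), (7, 7)]
Unfold 3 (reflect across v@4): 16 holes -> [(0, 0), (0, 3), (0, 4), (0, 7), (1, 1), (1, 2), (1, 5), (1, 6), (6, 1), (6, 2), (6, 5), (6, 6), (7, 0), (7, 3), (7, 4), (7, 7)]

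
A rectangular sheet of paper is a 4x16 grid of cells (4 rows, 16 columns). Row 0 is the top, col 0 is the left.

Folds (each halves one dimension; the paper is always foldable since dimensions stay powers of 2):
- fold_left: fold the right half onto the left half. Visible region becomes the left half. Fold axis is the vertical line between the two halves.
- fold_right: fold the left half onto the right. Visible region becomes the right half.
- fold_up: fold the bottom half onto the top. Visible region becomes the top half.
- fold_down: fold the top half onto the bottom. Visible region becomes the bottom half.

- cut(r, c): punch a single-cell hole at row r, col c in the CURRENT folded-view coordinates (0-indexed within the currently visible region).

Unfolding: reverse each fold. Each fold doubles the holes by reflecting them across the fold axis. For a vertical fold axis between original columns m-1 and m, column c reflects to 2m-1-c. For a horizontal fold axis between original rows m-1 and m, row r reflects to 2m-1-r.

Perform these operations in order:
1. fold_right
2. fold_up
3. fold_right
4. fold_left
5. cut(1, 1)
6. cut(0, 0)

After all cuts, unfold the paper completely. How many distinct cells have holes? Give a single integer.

Op 1 fold_right: fold axis v@8; visible region now rows[0,4) x cols[8,16) = 4x8
Op 2 fold_up: fold axis h@2; visible region now rows[0,2) x cols[8,16) = 2x8
Op 3 fold_right: fold axis v@12; visible region now rows[0,2) x cols[12,16) = 2x4
Op 4 fold_left: fold axis v@14; visible region now rows[0,2) x cols[12,14) = 2x2
Op 5 cut(1, 1): punch at orig (1,13); cuts so far [(1, 13)]; region rows[0,2) x cols[12,14) = 2x2
Op 6 cut(0, 0): punch at orig (0,12); cuts so far [(0, 12), (1, 13)]; region rows[0,2) x cols[12,14) = 2x2
Unfold 1 (reflect across v@14): 4 holes -> [(0, 12), (0, 15), (1, 13), (1, 14)]
Unfold 2 (reflect across v@12): 8 holes -> [(0, 8), (0, 11), (0, 12), (0, 15), (1, 9), (1, 10), (1, 13), (1, 14)]
Unfold 3 (reflect across h@2): 16 holes -> [(0, 8), (0, 11), (0, 12), (0, 15), (1, 9), (1, 10), (1, 13), (1, 14), (2, 9), (2, 10), (2, 13), (2, 14), (3, 8), (3, 11), (3, 12), (3, 15)]
Unfold 4 (reflect across v@8): 32 holes -> [(0, 0), (0, 3), (0, 4), (0, 7), (0, 8), (0, 11), (0, 12), (0, 15), (1, 1), (1, 2), (1, 5), (1, 6), (1, 9), (1, 10), (1, 13), (1, 14), (2, 1), (2, 2), (2, 5), (2, 6), (2, 9), (2, 10), (2, 13), (2, 14), (3, 0), (3, 3), (3, 4), (3, 7), (3, 8), (3, 11), (3, 12), (3, 15)]

Answer: 32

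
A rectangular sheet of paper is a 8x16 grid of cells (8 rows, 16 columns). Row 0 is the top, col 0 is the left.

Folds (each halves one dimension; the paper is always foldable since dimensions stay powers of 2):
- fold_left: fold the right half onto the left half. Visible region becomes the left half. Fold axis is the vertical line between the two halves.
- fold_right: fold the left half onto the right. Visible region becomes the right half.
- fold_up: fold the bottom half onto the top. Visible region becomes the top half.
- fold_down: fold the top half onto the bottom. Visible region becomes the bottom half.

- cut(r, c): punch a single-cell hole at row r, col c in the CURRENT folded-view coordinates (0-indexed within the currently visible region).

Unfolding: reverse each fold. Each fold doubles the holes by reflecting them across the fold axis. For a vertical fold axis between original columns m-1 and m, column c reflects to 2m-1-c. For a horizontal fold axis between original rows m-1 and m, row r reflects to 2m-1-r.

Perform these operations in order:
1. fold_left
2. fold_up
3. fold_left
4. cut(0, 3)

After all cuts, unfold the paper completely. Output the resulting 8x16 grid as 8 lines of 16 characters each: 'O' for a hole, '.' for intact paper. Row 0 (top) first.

Op 1 fold_left: fold axis v@8; visible region now rows[0,8) x cols[0,8) = 8x8
Op 2 fold_up: fold axis h@4; visible region now rows[0,4) x cols[0,8) = 4x8
Op 3 fold_left: fold axis v@4; visible region now rows[0,4) x cols[0,4) = 4x4
Op 4 cut(0, 3): punch at orig (0,3); cuts so far [(0, 3)]; region rows[0,4) x cols[0,4) = 4x4
Unfold 1 (reflect across v@4): 2 holes -> [(0, 3), (0, 4)]
Unfold 2 (reflect across h@4): 4 holes -> [(0, 3), (0, 4), (7, 3), (7, 4)]
Unfold 3 (reflect across v@8): 8 holes -> [(0, 3), (0, 4), (0, 11), (0, 12), (7, 3), (7, 4), (7, 11), (7, 12)]

Answer: ...OO......OO...
................
................
................
................
................
................
...OO......OO...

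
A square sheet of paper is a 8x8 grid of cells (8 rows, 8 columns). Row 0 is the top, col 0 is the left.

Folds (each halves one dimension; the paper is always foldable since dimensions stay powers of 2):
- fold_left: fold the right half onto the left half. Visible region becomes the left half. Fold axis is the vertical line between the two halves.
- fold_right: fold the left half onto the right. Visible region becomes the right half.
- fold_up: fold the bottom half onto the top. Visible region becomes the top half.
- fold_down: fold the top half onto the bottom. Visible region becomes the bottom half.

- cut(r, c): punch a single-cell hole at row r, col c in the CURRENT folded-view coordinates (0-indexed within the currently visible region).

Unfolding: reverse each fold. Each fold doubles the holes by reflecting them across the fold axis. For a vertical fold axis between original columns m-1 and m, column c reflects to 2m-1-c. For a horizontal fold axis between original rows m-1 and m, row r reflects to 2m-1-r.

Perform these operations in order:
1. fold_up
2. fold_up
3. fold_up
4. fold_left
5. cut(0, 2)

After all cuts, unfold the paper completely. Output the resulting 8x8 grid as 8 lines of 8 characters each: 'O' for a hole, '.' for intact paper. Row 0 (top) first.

Op 1 fold_up: fold axis h@4; visible region now rows[0,4) x cols[0,8) = 4x8
Op 2 fold_up: fold axis h@2; visible region now rows[0,2) x cols[0,8) = 2x8
Op 3 fold_up: fold axis h@1; visible region now rows[0,1) x cols[0,8) = 1x8
Op 4 fold_left: fold axis v@4; visible region now rows[0,1) x cols[0,4) = 1x4
Op 5 cut(0, 2): punch at orig (0,2); cuts so far [(0, 2)]; region rows[0,1) x cols[0,4) = 1x4
Unfold 1 (reflect across v@4): 2 holes -> [(0, 2), (0, 5)]
Unfold 2 (reflect across h@1): 4 holes -> [(0, 2), (0, 5), (1, 2), (1, 5)]
Unfold 3 (reflect across h@2): 8 holes -> [(0, 2), (0, 5), (1, 2), (1, 5), (2, 2), (2, 5), (3, 2), (3, 5)]
Unfold 4 (reflect across h@4): 16 holes -> [(0, 2), (0, 5), (1, 2), (1, 5), (2, 2), (2, 5), (3, 2), (3, 5), (4, 2), (4, 5), (5, 2), (5, 5), (6, 2), (6, 5), (7, 2), (7, 5)]

Answer: ..O..O..
..O..O..
..O..O..
..O..O..
..O..O..
..O..O..
..O..O..
..O..O..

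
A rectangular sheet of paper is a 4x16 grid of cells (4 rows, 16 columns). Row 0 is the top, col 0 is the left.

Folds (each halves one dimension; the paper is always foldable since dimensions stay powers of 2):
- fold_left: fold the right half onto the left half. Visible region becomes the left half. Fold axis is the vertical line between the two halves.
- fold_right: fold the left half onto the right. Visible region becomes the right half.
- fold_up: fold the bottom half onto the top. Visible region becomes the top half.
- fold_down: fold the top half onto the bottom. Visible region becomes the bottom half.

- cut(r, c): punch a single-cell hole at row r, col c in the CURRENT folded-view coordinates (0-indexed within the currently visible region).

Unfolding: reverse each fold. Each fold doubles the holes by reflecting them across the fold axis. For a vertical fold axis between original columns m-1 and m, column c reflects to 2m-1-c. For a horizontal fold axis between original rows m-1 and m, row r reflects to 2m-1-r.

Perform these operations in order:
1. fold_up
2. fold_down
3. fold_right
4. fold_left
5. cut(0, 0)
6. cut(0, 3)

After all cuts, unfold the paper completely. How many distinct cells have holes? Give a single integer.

Answer: 32

Derivation:
Op 1 fold_up: fold axis h@2; visible region now rows[0,2) x cols[0,16) = 2x16
Op 2 fold_down: fold axis h@1; visible region now rows[1,2) x cols[0,16) = 1x16
Op 3 fold_right: fold axis v@8; visible region now rows[1,2) x cols[8,16) = 1x8
Op 4 fold_left: fold axis v@12; visible region now rows[1,2) x cols[8,12) = 1x4
Op 5 cut(0, 0): punch at orig (1,8); cuts so far [(1, 8)]; region rows[1,2) x cols[8,12) = 1x4
Op 6 cut(0, 3): punch at orig (1,11); cuts so far [(1, 8), (1, 11)]; region rows[1,2) x cols[8,12) = 1x4
Unfold 1 (reflect across v@12): 4 holes -> [(1, 8), (1, 11), (1, 12), (1, 15)]
Unfold 2 (reflect across v@8): 8 holes -> [(1, 0), (1, 3), (1, 4), (1, 7), (1, 8), (1, 11), (1, 12), (1, 15)]
Unfold 3 (reflect across h@1): 16 holes -> [(0, 0), (0, 3), (0, 4), (0, 7), (0, 8), (0, 11), (0, 12), (0, 15), (1, 0), (1, 3), (1, 4), (1, 7), (1, 8), (1, 11), (1, 12), (1, 15)]
Unfold 4 (reflect across h@2): 32 holes -> [(0, 0), (0, 3), (0, 4), (0, 7), (0, 8), (0, 11), (0, 12), (0, 15), (1, 0), (1, 3), (1, 4), (1, 7), (1, 8), (1, 11), (1, 12), (1, 15), (2, 0), (2, 3), (2, 4), (2, 7), (2, 8), (2, 11), (2, 12), (2, 15), (3, 0), (3, 3), (3, 4), (3, 7), (3, 8), (3, 11), (3, 12), (3, 15)]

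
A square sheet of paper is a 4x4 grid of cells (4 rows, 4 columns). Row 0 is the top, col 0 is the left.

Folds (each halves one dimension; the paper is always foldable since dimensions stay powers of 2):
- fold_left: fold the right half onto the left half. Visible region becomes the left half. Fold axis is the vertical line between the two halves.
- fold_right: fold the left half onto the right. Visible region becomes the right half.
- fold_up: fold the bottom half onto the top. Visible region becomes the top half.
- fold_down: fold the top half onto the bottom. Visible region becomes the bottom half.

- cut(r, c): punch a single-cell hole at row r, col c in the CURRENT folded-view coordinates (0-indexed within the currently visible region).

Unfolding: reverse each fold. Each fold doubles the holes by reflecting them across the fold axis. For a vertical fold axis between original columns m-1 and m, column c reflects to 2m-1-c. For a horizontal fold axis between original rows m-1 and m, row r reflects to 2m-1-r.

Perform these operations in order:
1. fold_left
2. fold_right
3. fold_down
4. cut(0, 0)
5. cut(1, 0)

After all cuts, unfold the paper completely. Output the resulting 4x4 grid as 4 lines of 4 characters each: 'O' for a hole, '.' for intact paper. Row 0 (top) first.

Op 1 fold_left: fold axis v@2; visible region now rows[0,4) x cols[0,2) = 4x2
Op 2 fold_right: fold axis v@1; visible region now rows[0,4) x cols[1,2) = 4x1
Op 3 fold_down: fold axis h@2; visible region now rows[2,4) x cols[1,2) = 2x1
Op 4 cut(0, 0): punch at orig (2,1); cuts so far [(2, 1)]; region rows[2,4) x cols[1,2) = 2x1
Op 5 cut(1, 0): punch at orig (3,1); cuts so far [(2, 1), (3, 1)]; region rows[2,4) x cols[1,2) = 2x1
Unfold 1 (reflect across h@2): 4 holes -> [(0, 1), (1, 1), (2, 1), (3, 1)]
Unfold 2 (reflect across v@1): 8 holes -> [(0, 0), (0, 1), (1, 0), (1, 1), (2, 0), (2, 1), (3, 0), (3, 1)]
Unfold 3 (reflect across v@2): 16 holes -> [(0, 0), (0, 1), (0, 2), (0, 3), (1, 0), (1, 1), (1, 2), (1, 3), (2, 0), (2, 1), (2, 2), (2, 3), (3, 0), (3, 1), (3, 2), (3, 3)]

Answer: OOOO
OOOO
OOOO
OOOO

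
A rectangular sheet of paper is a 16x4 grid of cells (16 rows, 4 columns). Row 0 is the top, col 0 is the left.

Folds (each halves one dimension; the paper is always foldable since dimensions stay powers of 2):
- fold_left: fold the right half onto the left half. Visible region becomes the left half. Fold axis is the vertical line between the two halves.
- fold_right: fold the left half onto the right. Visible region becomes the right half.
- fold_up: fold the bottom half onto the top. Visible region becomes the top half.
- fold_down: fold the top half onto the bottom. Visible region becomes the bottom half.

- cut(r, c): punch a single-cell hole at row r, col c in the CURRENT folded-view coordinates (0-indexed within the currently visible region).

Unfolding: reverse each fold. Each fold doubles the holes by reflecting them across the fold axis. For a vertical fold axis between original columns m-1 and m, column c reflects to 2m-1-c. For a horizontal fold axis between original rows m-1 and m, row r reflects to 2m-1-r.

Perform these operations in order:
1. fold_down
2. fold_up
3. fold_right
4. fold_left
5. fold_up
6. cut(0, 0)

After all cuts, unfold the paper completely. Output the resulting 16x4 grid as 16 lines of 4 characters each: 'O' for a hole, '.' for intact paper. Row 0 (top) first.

Answer: OOOO
....
....
OOOO
OOOO
....
....
OOOO
OOOO
....
....
OOOO
OOOO
....
....
OOOO

Derivation:
Op 1 fold_down: fold axis h@8; visible region now rows[8,16) x cols[0,4) = 8x4
Op 2 fold_up: fold axis h@12; visible region now rows[8,12) x cols[0,4) = 4x4
Op 3 fold_right: fold axis v@2; visible region now rows[8,12) x cols[2,4) = 4x2
Op 4 fold_left: fold axis v@3; visible region now rows[8,12) x cols[2,3) = 4x1
Op 5 fold_up: fold axis h@10; visible region now rows[8,10) x cols[2,3) = 2x1
Op 6 cut(0, 0): punch at orig (8,2); cuts so far [(8, 2)]; region rows[8,10) x cols[2,3) = 2x1
Unfold 1 (reflect across h@10): 2 holes -> [(8, 2), (11, 2)]
Unfold 2 (reflect across v@3): 4 holes -> [(8, 2), (8, 3), (11, 2), (11, 3)]
Unfold 3 (reflect across v@2): 8 holes -> [(8, 0), (8, 1), (8, 2), (8, 3), (11, 0), (11, 1), (11, 2), (11, 3)]
Unfold 4 (reflect across h@12): 16 holes -> [(8, 0), (8, 1), (8, 2), (8, 3), (11, 0), (11, 1), (11, 2), (11, 3), (12, 0), (12, 1), (12, 2), (12, 3), (15, 0), (15, 1), (15, 2), (15, 3)]
Unfold 5 (reflect across h@8): 32 holes -> [(0, 0), (0, 1), (0, 2), (0, 3), (3, 0), (3, 1), (3, 2), (3, 3), (4, 0), (4, 1), (4, 2), (4, 3), (7, 0), (7, 1), (7, 2), (7, 3), (8, 0), (8, 1), (8, 2), (8, 3), (11, 0), (11, 1), (11, 2), (11, 3), (12, 0), (12, 1), (12, 2), (12, 3), (15, 0), (15, 1), (15, 2), (15, 3)]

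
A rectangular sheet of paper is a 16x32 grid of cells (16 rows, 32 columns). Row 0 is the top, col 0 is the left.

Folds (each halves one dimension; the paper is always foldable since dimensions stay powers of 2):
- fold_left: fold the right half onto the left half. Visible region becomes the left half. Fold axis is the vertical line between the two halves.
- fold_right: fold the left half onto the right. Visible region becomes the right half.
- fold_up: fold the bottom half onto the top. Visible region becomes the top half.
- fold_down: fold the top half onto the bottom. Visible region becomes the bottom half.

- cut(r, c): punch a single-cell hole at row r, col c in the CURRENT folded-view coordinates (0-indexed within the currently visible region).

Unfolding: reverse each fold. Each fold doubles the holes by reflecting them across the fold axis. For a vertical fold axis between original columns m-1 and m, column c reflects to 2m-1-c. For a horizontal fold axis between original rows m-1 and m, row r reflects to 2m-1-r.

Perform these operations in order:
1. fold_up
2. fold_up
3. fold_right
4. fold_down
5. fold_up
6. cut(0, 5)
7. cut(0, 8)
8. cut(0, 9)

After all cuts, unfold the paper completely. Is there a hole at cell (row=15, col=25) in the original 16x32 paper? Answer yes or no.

Answer: yes

Derivation:
Op 1 fold_up: fold axis h@8; visible region now rows[0,8) x cols[0,32) = 8x32
Op 2 fold_up: fold axis h@4; visible region now rows[0,4) x cols[0,32) = 4x32
Op 3 fold_right: fold axis v@16; visible region now rows[0,4) x cols[16,32) = 4x16
Op 4 fold_down: fold axis h@2; visible region now rows[2,4) x cols[16,32) = 2x16
Op 5 fold_up: fold axis h@3; visible region now rows[2,3) x cols[16,32) = 1x16
Op 6 cut(0, 5): punch at orig (2,21); cuts so far [(2, 21)]; region rows[2,3) x cols[16,32) = 1x16
Op 7 cut(0, 8): punch at orig (2,24); cuts so far [(2, 21), (2, 24)]; region rows[2,3) x cols[16,32) = 1x16
Op 8 cut(0, 9): punch at orig (2,25); cuts so far [(2, 21), (2, 24), (2, 25)]; region rows[2,3) x cols[16,32) = 1x16
Unfold 1 (reflect across h@3): 6 holes -> [(2, 21), (2, 24), (2, 25), (3, 21), (3, 24), (3, 25)]
Unfold 2 (reflect across h@2): 12 holes -> [(0, 21), (0, 24), (0, 25), (1, 21), (1, 24), (1, 25), (2, 21), (2, 24), (2, 25), (3, 21), (3, 24), (3, 25)]
Unfold 3 (reflect across v@16): 24 holes -> [(0, 6), (0, 7), (0, 10), (0, 21), (0, 24), (0, 25), (1, 6), (1, 7), (1, 10), (1, 21), (1, 24), (1, 25), (2, 6), (2, 7), (2, 10), (2, 21), (2, 24), (2, 25), (3, 6), (3, 7), (3, 10), (3, 21), (3, 24), (3, 25)]
Unfold 4 (reflect across h@4): 48 holes -> [(0, 6), (0, 7), (0, 10), (0, 21), (0, 24), (0, 25), (1, 6), (1, 7), (1, 10), (1, 21), (1, 24), (1, 25), (2, 6), (2, 7), (2, 10), (2, 21), (2, 24), (2, 25), (3, 6), (3, 7), (3, 10), (3, 21), (3, 24), (3, 25), (4, 6), (4, 7), (4, 10), (4, 21), (4, 24), (4, 25), (5, 6), (5, 7), (5, 10), (5, 21), (5, 24), (5, 25), (6, 6), (6, 7), (6, 10), (6, 21), (6, 24), (6, 25), (7, 6), (7, 7), (7, 10), (7, 21), (7, 24), (7, 25)]
Unfold 5 (reflect across h@8): 96 holes -> [(0, 6), (0, 7), (0, 10), (0, 21), (0, 24), (0, 25), (1, 6), (1, 7), (1, 10), (1, 21), (1, 24), (1, 25), (2, 6), (2, 7), (2, 10), (2, 21), (2, 24), (2, 25), (3, 6), (3, 7), (3, 10), (3, 21), (3, 24), (3, 25), (4, 6), (4, 7), (4, 10), (4, 21), (4, 24), (4, 25), (5, 6), (5, 7), (5, 10), (5, 21), (5, 24), (5, 25), (6, 6), (6, 7), (6, 10), (6, 21), (6, 24), (6, 25), (7, 6), (7, 7), (7, 10), (7, 21), (7, 24), (7, 25), (8, 6), (8, 7), (8, 10), (8, 21), (8, 24), (8, 25), (9, 6), (9, 7), (9, 10), (9, 21), (9, 24), (9, 25), (10, 6), (10, 7), (10, 10), (10, 21), (10, 24), (10, 25), (11, 6), (11, 7), (11, 10), (11, 21), (11, 24), (11, 25), (12, 6), (12, 7), (12, 10), (12, 21), (12, 24), (12, 25), (13, 6), (13, 7), (13, 10), (13, 21), (13, 24), (13, 25), (14, 6), (14, 7), (14, 10), (14, 21), (14, 24), (14, 25), (15, 6), (15, 7), (15, 10), (15, 21), (15, 24), (15, 25)]
Holes: [(0, 6), (0, 7), (0, 10), (0, 21), (0, 24), (0, 25), (1, 6), (1, 7), (1, 10), (1, 21), (1, 24), (1, 25), (2, 6), (2, 7), (2, 10), (2, 21), (2, 24), (2, 25), (3, 6), (3, 7), (3, 10), (3, 21), (3, 24), (3, 25), (4, 6), (4, 7), (4, 10), (4, 21), (4, 24), (4, 25), (5, 6), (5, 7), (5, 10), (5, 21), (5, 24), (5, 25), (6, 6), (6, 7), (6, 10), (6, 21), (6, 24), (6, 25), (7, 6), (7, 7), (7, 10), (7, 21), (7, 24), (7, 25), (8, 6), (8, 7), (8, 10), (8, 21), (8, 24), (8, 25), (9, 6), (9, 7), (9, 10), (9, 21), (9, 24), (9, 25), (10, 6), (10, 7), (10, 10), (10, 21), (10, 24), (10, 25), (11, 6), (11, 7), (11, 10), (11, 21), (11, 24), (11, 25), (12, 6), (12, 7), (12, 10), (12, 21), (12, 24), (12, 25), (13, 6), (13, 7), (13, 10), (13, 21), (13, 24), (13, 25), (14, 6), (14, 7), (14, 10), (14, 21), (14, 24), (14, 25), (15, 6), (15, 7), (15, 10), (15, 21), (15, 24), (15, 25)]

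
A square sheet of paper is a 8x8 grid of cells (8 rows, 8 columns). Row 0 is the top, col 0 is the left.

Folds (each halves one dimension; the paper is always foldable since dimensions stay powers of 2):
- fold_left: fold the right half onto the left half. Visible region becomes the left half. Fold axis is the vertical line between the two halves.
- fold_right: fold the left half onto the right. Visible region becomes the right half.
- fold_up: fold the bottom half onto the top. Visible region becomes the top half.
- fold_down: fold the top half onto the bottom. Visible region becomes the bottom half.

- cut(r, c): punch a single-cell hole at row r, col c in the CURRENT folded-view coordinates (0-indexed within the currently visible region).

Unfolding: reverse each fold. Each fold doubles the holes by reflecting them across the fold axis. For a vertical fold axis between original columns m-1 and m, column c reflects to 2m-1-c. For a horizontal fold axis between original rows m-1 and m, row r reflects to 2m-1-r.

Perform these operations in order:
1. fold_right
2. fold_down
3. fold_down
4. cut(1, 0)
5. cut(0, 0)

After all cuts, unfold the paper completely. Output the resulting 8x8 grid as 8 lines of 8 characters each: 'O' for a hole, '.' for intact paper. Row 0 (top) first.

Op 1 fold_right: fold axis v@4; visible region now rows[0,8) x cols[4,8) = 8x4
Op 2 fold_down: fold axis h@4; visible region now rows[4,8) x cols[4,8) = 4x4
Op 3 fold_down: fold axis h@6; visible region now rows[6,8) x cols[4,8) = 2x4
Op 4 cut(1, 0): punch at orig (7,4); cuts so far [(7, 4)]; region rows[6,8) x cols[4,8) = 2x4
Op 5 cut(0, 0): punch at orig (6,4); cuts so far [(6, 4), (7, 4)]; region rows[6,8) x cols[4,8) = 2x4
Unfold 1 (reflect across h@6): 4 holes -> [(4, 4), (5, 4), (6, 4), (7, 4)]
Unfold 2 (reflect across h@4): 8 holes -> [(0, 4), (1, 4), (2, 4), (3, 4), (4, 4), (5, 4), (6, 4), (7, 4)]
Unfold 3 (reflect across v@4): 16 holes -> [(0, 3), (0, 4), (1, 3), (1, 4), (2, 3), (2, 4), (3, 3), (3, 4), (4, 3), (4, 4), (5, 3), (5, 4), (6, 3), (6, 4), (7, 3), (7, 4)]

Answer: ...OO...
...OO...
...OO...
...OO...
...OO...
...OO...
...OO...
...OO...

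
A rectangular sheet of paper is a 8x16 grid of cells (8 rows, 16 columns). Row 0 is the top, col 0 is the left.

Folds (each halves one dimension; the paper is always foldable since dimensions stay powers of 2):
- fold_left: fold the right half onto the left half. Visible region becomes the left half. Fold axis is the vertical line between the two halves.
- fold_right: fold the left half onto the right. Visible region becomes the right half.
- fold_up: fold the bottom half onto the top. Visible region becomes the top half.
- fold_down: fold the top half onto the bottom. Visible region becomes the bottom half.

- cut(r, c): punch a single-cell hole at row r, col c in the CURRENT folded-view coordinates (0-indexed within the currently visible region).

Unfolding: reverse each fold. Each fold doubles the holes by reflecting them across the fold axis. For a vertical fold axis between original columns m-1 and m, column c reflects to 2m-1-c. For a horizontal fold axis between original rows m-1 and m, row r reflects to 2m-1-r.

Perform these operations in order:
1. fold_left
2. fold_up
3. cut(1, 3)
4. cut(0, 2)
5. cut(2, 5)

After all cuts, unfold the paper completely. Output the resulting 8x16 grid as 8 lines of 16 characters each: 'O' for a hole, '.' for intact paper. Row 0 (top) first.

Answer: ..O..........O..
...O........O...
.....O....O.....
................
................
.....O....O.....
...O........O...
..O..........O..

Derivation:
Op 1 fold_left: fold axis v@8; visible region now rows[0,8) x cols[0,8) = 8x8
Op 2 fold_up: fold axis h@4; visible region now rows[0,4) x cols[0,8) = 4x8
Op 3 cut(1, 3): punch at orig (1,3); cuts so far [(1, 3)]; region rows[0,4) x cols[0,8) = 4x8
Op 4 cut(0, 2): punch at orig (0,2); cuts so far [(0, 2), (1, 3)]; region rows[0,4) x cols[0,8) = 4x8
Op 5 cut(2, 5): punch at orig (2,5); cuts so far [(0, 2), (1, 3), (2, 5)]; region rows[0,4) x cols[0,8) = 4x8
Unfold 1 (reflect across h@4): 6 holes -> [(0, 2), (1, 3), (2, 5), (5, 5), (6, 3), (7, 2)]
Unfold 2 (reflect across v@8): 12 holes -> [(0, 2), (0, 13), (1, 3), (1, 12), (2, 5), (2, 10), (5, 5), (5, 10), (6, 3), (6, 12), (7, 2), (7, 13)]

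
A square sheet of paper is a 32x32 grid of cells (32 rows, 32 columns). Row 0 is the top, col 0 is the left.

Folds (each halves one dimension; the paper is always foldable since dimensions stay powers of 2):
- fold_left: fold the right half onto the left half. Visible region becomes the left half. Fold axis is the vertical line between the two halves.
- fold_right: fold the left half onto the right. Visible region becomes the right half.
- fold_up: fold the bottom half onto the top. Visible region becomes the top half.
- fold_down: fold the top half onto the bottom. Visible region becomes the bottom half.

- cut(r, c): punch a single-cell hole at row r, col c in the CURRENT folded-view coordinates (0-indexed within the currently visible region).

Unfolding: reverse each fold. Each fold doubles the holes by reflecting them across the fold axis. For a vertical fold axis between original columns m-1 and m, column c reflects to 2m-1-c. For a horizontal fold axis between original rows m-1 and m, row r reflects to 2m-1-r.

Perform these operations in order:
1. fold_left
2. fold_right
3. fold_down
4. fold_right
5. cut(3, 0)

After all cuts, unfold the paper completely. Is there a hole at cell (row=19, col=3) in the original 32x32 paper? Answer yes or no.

Answer: yes

Derivation:
Op 1 fold_left: fold axis v@16; visible region now rows[0,32) x cols[0,16) = 32x16
Op 2 fold_right: fold axis v@8; visible region now rows[0,32) x cols[8,16) = 32x8
Op 3 fold_down: fold axis h@16; visible region now rows[16,32) x cols[8,16) = 16x8
Op 4 fold_right: fold axis v@12; visible region now rows[16,32) x cols[12,16) = 16x4
Op 5 cut(3, 0): punch at orig (19,12); cuts so far [(19, 12)]; region rows[16,32) x cols[12,16) = 16x4
Unfold 1 (reflect across v@12): 2 holes -> [(19, 11), (19, 12)]
Unfold 2 (reflect across h@16): 4 holes -> [(12, 11), (12, 12), (19, 11), (19, 12)]
Unfold 3 (reflect across v@8): 8 holes -> [(12, 3), (12, 4), (12, 11), (12, 12), (19, 3), (19, 4), (19, 11), (19, 12)]
Unfold 4 (reflect across v@16): 16 holes -> [(12, 3), (12, 4), (12, 11), (12, 12), (12, 19), (12, 20), (12, 27), (12, 28), (19, 3), (19, 4), (19, 11), (19, 12), (19, 19), (19, 20), (19, 27), (19, 28)]
Holes: [(12, 3), (12, 4), (12, 11), (12, 12), (12, 19), (12, 20), (12, 27), (12, 28), (19, 3), (19, 4), (19, 11), (19, 12), (19, 19), (19, 20), (19, 27), (19, 28)]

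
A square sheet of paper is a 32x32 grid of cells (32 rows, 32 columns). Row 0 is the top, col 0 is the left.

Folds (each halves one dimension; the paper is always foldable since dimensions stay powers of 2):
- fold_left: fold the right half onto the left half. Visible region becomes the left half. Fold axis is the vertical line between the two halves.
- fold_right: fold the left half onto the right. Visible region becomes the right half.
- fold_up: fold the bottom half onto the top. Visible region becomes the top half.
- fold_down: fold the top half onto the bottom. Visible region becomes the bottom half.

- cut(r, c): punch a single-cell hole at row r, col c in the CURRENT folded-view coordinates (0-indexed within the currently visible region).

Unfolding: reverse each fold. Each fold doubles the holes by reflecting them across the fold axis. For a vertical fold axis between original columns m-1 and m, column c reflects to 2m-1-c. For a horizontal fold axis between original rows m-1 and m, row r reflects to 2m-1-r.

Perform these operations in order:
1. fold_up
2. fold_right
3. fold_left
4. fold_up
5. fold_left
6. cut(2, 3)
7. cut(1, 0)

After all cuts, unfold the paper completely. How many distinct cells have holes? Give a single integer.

Op 1 fold_up: fold axis h@16; visible region now rows[0,16) x cols[0,32) = 16x32
Op 2 fold_right: fold axis v@16; visible region now rows[0,16) x cols[16,32) = 16x16
Op 3 fold_left: fold axis v@24; visible region now rows[0,16) x cols[16,24) = 16x8
Op 4 fold_up: fold axis h@8; visible region now rows[0,8) x cols[16,24) = 8x8
Op 5 fold_left: fold axis v@20; visible region now rows[0,8) x cols[16,20) = 8x4
Op 6 cut(2, 3): punch at orig (2,19); cuts so far [(2, 19)]; region rows[0,8) x cols[16,20) = 8x4
Op 7 cut(1, 0): punch at orig (1,16); cuts so far [(1, 16), (2, 19)]; region rows[0,8) x cols[16,20) = 8x4
Unfold 1 (reflect across v@20): 4 holes -> [(1, 16), (1, 23), (2, 19), (2, 20)]
Unfold 2 (reflect across h@8): 8 holes -> [(1, 16), (1, 23), (2, 19), (2, 20), (13, 19), (13, 20), (14, 16), (14, 23)]
Unfold 3 (reflect across v@24): 16 holes -> [(1, 16), (1, 23), (1, 24), (1, 31), (2, 19), (2, 20), (2, 27), (2, 28), (13, 19), (13, 20), (13, 27), (13, 28), (14, 16), (14, 23), (14, 24), (14, 31)]
Unfold 4 (reflect across v@16): 32 holes -> [(1, 0), (1, 7), (1, 8), (1, 15), (1, 16), (1, 23), (1, 24), (1, 31), (2, 3), (2, 4), (2, 11), (2, 12), (2, 19), (2, 20), (2, 27), (2, 28), (13, 3), (13, 4), (13, 11), (13, 12), (13, 19), (13, 20), (13, 27), (13, 28), (14, 0), (14, 7), (14, 8), (14, 15), (14, 16), (14, 23), (14, 24), (14, 31)]
Unfold 5 (reflect across h@16): 64 holes -> [(1, 0), (1, 7), (1, 8), (1, 15), (1, 16), (1, 23), (1, 24), (1, 31), (2, 3), (2, 4), (2, 11), (2, 12), (2, 19), (2, 20), (2, 27), (2, 28), (13, 3), (13, 4), (13, 11), (13, 12), (13, 19), (13, 20), (13, 27), (13, 28), (14, 0), (14, 7), (14, 8), (14, 15), (14, 16), (14, 23), (14, 24), (14, 31), (17, 0), (17, 7), (17, 8), (17, 15), (17, 16), (17, 23), (17, 24), (17, 31), (18, 3), (18, 4), (18, 11), (18, 12), (18, 19), (18, 20), (18, 27), (18, 28), (29, 3), (29, 4), (29, 11), (29, 12), (29, 19), (29, 20), (29, 27), (29, 28), (30, 0), (30, 7), (30, 8), (30, 15), (30, 16), (30, 23), (30, 24), (30, 31)]

Answer: 64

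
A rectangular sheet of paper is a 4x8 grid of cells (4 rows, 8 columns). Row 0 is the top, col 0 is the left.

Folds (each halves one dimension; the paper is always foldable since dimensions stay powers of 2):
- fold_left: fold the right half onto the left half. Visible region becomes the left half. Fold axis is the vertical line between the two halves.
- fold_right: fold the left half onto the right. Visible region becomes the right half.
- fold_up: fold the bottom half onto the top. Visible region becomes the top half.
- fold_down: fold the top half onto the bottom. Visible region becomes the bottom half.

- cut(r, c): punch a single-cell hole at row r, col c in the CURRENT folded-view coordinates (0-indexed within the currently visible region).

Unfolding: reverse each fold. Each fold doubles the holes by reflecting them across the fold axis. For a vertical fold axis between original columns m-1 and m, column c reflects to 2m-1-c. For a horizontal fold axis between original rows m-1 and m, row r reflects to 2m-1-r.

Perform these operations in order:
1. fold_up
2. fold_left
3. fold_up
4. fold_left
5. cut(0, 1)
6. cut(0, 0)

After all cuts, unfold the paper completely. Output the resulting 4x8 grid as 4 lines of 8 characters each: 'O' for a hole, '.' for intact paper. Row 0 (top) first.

Op 1 fold_up: fold axis h@2; visible region now rows[0,2) x cols[0,8) = 2x8
Op 2 fold_left: fold axis v@4; visible region now rows[0,2) x cols[0,4) = 2x4
Op 3 fold_up: fold axis h@1; visible region now rows[0,1) x cols[0,4) = 1x4
Op 4 fold_left: fold axis v@2; visible region now rows[0,1) x cols[0,2) = 1x2
Op 5 cut(0, 1): punch at orig (0,1); cuts so far [(0, 1)]; region rows[0,1) x cols[0,2) = 1x2
Op 6 cut(0, 0): punch at orig (0,0); cuts so far [(0, 0), (0, 1)]; region rows[0,1) x cols[0,2) = 1x2
Unfold 1 (reflect across v@2): 4 holes -> [(0, 0), (0, 1), (0, 2), (0, 3)]
Unfold 2 (reflect across h@1): 8 holes -> [(0, 0), (0, 1), (0, 2), (0, 3), (1, 0), (1, 1), (1, 2), (1, 3)]
Unfold 3 (reflect across v@4): 16 holes -> [(0, 0), (0, 1), (0, 2), (0, 3), (0, 4), (0, 5), (0, 6), (0, 7), (1, 0), (1, 1), (1, 2), (1, 3), (1, 4), (1, 5), (1, 6), (1, 7)]
Unfold 4 (reflect across h@2): 32 holes -> [(0, 0), (0, 1), (0, 2), (0, 3), (0, 4), (0, 5), (0, 6), (0, 7), (1, 0), (1, 1), (1, 2), (1, 3), (1, 4), (1, 5), (1, 6), (1, 7), (2, 0), (2, 1), (2, 2), (2, 3), (2, 4), (2, 5), (2, 6), (2, 7), (3, 0), (3, 1), (3, 2), (3, 3), (3, 4), (3, 5), (3, 6), (3, 7)]

Answer: OOOOOOOO
OOOOOOOO
OOOOOOOO
OOOOOOOO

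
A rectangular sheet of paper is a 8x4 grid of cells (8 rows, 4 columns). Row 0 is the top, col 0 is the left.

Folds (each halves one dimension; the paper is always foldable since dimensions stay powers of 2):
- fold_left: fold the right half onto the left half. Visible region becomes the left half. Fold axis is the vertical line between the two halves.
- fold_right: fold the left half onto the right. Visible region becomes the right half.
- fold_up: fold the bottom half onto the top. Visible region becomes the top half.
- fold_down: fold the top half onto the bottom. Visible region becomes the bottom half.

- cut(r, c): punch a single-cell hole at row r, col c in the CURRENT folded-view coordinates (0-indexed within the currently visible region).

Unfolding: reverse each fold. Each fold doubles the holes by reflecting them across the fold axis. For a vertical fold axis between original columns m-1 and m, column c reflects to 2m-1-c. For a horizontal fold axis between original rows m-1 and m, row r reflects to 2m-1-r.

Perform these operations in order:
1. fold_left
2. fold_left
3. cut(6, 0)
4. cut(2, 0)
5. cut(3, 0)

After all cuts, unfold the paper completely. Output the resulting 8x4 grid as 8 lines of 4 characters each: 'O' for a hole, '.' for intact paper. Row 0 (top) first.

Op 1 fold_left: fold axis v@2; visible region now rows[0,8) x cols[0,2) = 8x2
Op 2 fold_left: fold axis v@1; visible region now rows[0,8) x cols[0,1) = 8x1
Op 3 cut(6, 0): punch at orig (6,0); cuts so far [(6, 0)]; region rows[0,8) x cols[0,1) = 8x1
Op 4 cut(2, 0): punch at orig (2,0); cuts so far [(2, 0), (6, 0)]; region rows[0,8) x cols[0,1) = 8x1
Op 5 cut(3, 0): punch at orig (3,0); cuts so far [(2, 0), (3, 0), (6, 0)]; region rows[0,8) x cols[0,1) = 8x1
Unfold 1 (reflect across v@1): 6 holes -> [(2, 0), (2, 1), (3, 0), (3, 1), (6, 0), (6, 1)]
Unfold 2 (reflect across v@2): 12 holes -> [(2, 0), (2, 1), (2, 2), (2, 3), (3, 0), (3, 1), (3, 2), (3, 3), (6, 0), (6, 1), (6, 2), (6, 3)]

Answer: ....
....
OOOO
OOOO
....
....
OOOO
....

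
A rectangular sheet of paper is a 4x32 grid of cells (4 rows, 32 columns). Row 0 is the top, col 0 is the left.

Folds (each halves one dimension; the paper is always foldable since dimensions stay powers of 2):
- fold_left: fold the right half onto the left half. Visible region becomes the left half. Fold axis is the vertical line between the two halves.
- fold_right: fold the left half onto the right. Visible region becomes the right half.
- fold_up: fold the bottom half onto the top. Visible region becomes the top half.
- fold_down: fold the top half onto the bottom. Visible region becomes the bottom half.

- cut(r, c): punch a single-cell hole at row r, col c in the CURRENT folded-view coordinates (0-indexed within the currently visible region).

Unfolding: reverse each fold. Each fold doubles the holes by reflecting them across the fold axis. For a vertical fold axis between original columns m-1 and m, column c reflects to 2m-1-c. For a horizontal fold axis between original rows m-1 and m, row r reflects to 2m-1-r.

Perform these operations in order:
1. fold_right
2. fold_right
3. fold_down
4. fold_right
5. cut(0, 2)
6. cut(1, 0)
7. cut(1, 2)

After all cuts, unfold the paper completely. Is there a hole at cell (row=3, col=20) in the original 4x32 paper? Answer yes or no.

Op 1 fold_right: fold axis v@16; visible region now rows[0,4) x cols[16,32) = 4x16
Op 2 fold_right: fold axis v@24; visible region now rows[0,4) x cols[24,32) = 4x8
Op 3 fold_down: fold axis h@2; visible region now rows[2,4) x cols[24,32) = 2x8
Op 4 fold_right: fold axis v@28; visible region now rows[2,4) x cols[28,32) = 2x4
Op 5 cut(0, 2): punch at orig (2,30); cuts so far [(2, 30)]; region rows[2,4) x cols[28,32) = 2x4
Op 6 cut(1, 0): punch at orig (3,28); cuts so far [(2, 30), (3, 28)]; region rows[2,4) x cols[28,32) = 2x4
Op 7 cut(1, 2): punch at orig (3,30); cuts so far [(2, 30), (3, 28), (3, 30)]; region rows[2,4) x cols[28,32) = 2x4
Unfold 1 (reflect across v@28): 6 holes -> [(2, 25), (2, 30), (3, 25), (3, 27), (3, 28), (3, 30)]
Unfold 2 (reflect across h@2): 12 holes -> [(0, 25), (0, 27), (0, 28), (0, 30), (1, 25), (1, 30), (2, 25), (2, 30), (3, 25), (3, 27), (3, 28), (3, 30)]
Unfold 3 (reflect across v@24): 24 holes -> [(0, 17), (0, 19), (0, 20), (0, 22), (0, 25), (0, 27), (0, 28), (0, 30), (1, 17), (1, 22), (1, 25), (1, 30), (2, 17), (2, 22), (2, 25), (2, 30), (3, 17), (3, 19), (3, 20), (3, 22), (3, 25), (3, 27), (3, 28), (3, 30)]
Unfold 4 (reflect across v@16): 48 holes -> [(0, 1), (0, 3), (0, 4), (0, 6), (0, 9), (0, 11), (0, 12), (0, 14), (0, 17), (0, 19), (0, 20), (0, 22), (0, 25), (0, 27), (0, 28), (0, 30), (1, 1), (1, 6), (1, 9), (1, 14), (1, 17), (1, 22), (1, 25), (1, 30), (2, 1), (2, 6), (2, 9), (2, 14), (2, 17), (2, 22), (2, 25), (2, 30), (3, 1), (3, 3), (3, 4), (3, 6), (3, 9), (3, 11), (3, 12), (3, 14), (3, 17), (3, 19), (3, 20), (3, 22), (3, 25), (3, 27), (3, 28), (3, 30)]
Holes: [(0, 1), (0, 3), (0, 4), (0, 6), (0, 9), (0, 11), (0, 12), (0, 14), (0, 17), (0, 19), (0, 20), (0, 22), (0, 25), (0, 27), (0, 28), (0, 30), (1, 1), (1, 6), (1, 9), (1, 14), (1, 17), (1, 22), (1, 25), (1, 30), (2, 1), (2, 6), (2, 9), (2, 14), (2, 17), (2, 22), (2, 25), (2, 30), (3, 1), (3, 3), (3, 4), (3, 6), (3, 9), (3, 11), (3, 12), (3, 14), (3, 17), (3, 19), (3, 20), (3, 22), (3, 25), (3, 27), (3, 28), (3, 30)]

Answer: yes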